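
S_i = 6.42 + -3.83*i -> [6.42, 2.59, -1.24, -5.07, -8.9]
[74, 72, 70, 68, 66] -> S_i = 74 + -2*i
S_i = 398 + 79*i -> [398, 477, 556, 635, 714]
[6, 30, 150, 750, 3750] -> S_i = 6*5^i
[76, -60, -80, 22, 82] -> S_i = Random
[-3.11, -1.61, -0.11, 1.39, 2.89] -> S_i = -3.11 + 1.50*i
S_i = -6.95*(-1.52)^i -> [-6.95, 10.56, -16.06, 24.41, -37.1]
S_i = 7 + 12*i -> [7, 19, 31, 43, 55]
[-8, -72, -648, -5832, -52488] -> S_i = -8*9^i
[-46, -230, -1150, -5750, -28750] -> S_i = -46*5^i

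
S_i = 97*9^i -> [97, 873, 7857, 70713, 636417]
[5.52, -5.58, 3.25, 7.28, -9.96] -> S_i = Random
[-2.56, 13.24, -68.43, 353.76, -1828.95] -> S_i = -2.56*(-5.17)^i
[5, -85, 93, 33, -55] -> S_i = Random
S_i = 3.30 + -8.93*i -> [3.3, -5.63, -14.56, -23.49, -32.42]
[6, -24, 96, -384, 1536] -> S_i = 6*-4^i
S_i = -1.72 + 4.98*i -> [-1.72, 3.26, 8.24, 13.22, 18.2]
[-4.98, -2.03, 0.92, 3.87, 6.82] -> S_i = -4.98 + 2.95*i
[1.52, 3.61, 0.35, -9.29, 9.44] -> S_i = Random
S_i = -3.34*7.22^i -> [-3.34, -24.11, -174.11, -1257.07, -9076.02]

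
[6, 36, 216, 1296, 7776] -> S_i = 6*6^i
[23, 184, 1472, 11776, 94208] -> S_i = 23*8^i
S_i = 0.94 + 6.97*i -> [0.94, 7.91, 14.88, 21.85, 28.82]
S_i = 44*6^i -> [44, 264, 1584, 9504, 57024]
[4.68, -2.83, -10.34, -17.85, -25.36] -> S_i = 4.68 + -7.51*i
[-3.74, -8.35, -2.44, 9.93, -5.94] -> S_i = Random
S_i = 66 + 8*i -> [66, 74, 82, 90, 98]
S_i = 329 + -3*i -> [329, 326, 323, 320, 317]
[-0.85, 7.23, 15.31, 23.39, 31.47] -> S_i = -0.85 + 8.08*i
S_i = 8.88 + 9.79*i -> [8.88, 18.67, 28.46, 38.25, 48.04]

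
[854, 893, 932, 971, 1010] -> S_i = 854 + 39*i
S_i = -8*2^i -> [-8, -16, -32, -64, -128]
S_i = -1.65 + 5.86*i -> [-1.65, 4.21, 10.07, 15.93, 21.79]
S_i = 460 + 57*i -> [460, 517, 574, 631, 688]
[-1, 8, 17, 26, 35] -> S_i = -1 + 9*i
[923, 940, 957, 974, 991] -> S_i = 923 + 17*i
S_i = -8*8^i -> [-8, -64, -512, -4096, -32768]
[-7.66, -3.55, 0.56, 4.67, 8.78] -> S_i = -7.66 + 4.11*i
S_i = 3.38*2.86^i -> [3.38, 9.67, 27.65, 79.07, 226.14]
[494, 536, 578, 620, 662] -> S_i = 494 + 42*i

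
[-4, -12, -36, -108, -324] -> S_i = -4*3^i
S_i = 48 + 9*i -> [48, 57, 66, 75, 84]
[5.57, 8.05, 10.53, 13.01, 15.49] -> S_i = 5.57 + 2.48*i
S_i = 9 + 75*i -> [9, 84, 159, 234, 309]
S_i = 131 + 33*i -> [131, 164, 197, 230, 263]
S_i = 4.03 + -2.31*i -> [4.03, 1.72, -0.59, -2.9, -5.21]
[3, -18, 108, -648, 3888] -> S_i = 3*-6^i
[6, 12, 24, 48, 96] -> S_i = 6*2^i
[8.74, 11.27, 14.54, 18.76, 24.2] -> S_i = 8.74*1.29^i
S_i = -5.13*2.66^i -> [-5.13, -13.65, -36.3, -96.55, -256.83]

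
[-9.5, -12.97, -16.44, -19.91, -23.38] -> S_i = -9.50 + -3.47*i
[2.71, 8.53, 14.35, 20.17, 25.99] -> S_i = 2.71 + 5.82*i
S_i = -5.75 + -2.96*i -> [-5.75, -8.71, -11.67, -14.63, -17.59]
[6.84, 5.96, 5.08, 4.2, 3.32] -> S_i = 6.84 + -0.88*i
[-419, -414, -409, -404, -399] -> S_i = -419 + 5*i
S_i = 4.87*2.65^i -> [4.87, 12.91, 34.2, 90.63, 240.17]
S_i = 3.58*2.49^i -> [3.58, 8.91, 22.2, 55.27, 137.62]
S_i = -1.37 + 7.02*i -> [-1.37, 5.65, 12.67, 19.69, 26.71]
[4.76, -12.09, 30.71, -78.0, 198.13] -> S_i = 4.76*(-2.54)^i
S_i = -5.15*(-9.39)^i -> [-5.15, 48.36, -454.09, 4263.87, -40037.74]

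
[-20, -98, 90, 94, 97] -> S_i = Random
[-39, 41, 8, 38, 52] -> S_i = Random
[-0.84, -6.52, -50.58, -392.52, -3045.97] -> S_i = -0.84*7.76^i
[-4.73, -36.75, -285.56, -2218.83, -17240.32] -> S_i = -4.73*7.77^i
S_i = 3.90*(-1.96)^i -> [3.9, -7.64, 14.98, -29.37, 57.56]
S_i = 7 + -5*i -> [7, 2, -3, -8, -13]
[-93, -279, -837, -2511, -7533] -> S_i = -93*3^i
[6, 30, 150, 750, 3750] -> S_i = 6*5^i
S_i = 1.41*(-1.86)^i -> [1.41, -2.62, 4.88, -9.07, 16.88]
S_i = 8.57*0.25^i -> [8.57, 2.14, 0.54, 0.13, 0.03]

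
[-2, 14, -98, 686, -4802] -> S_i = -2*-7^i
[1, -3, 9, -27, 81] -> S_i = 1*-3^i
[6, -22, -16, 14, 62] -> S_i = Random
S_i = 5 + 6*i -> [5, 11, 17, 23, 29]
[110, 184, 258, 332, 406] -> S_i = 110 + 74*i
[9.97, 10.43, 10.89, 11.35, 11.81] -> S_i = 9.97 + 0.46*i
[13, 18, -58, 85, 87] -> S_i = Random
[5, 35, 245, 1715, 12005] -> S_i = 5*7^i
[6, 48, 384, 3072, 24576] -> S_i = 6*8^i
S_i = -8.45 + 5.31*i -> [-8.45, -3.14, 2.17, 7.48, 12.79]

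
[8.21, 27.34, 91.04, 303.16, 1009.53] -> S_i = 8.21*3.33^i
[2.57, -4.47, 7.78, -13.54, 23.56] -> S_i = 2.57*(-1.74)^i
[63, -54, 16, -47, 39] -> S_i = Random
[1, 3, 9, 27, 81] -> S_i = 1*3^i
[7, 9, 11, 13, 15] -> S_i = 7 + 2*i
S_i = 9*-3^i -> [9, -27, 81, -243, 729]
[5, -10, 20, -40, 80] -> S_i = 5*-2^i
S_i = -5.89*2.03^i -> [-5.89, -11.96, -24.27, -49.27, -100.02]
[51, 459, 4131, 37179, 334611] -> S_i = 51*9^i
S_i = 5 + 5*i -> [5, 10, 15, 20, 25]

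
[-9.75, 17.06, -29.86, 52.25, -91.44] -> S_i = -9.75*(-1.75)^i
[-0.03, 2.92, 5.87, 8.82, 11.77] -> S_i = -0.03 + 2.95*i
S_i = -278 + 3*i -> [-278, -275, -272, -269, -266]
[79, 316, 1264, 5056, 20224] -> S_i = 79*4^i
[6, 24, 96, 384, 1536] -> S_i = 6*4^i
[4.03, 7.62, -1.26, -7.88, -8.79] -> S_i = Random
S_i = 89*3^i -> [89, 267, 801, 2403, 7209]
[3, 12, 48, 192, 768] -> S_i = 3*4^i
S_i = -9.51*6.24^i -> [-9.51, -59.34, -370.3, -2310.65, -14418.46]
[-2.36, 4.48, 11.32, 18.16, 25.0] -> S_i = -2.36 + 6.84*i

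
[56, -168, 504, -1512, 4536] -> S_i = 56*-3^i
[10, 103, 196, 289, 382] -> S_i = 10 + 93*i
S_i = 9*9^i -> [9, 81, 729, 6561, 59049]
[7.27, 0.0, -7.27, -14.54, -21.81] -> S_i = 7.27 + -7.27*i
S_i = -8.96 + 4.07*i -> [-8.96, -4.89, -0.82, 3.25, 7.32]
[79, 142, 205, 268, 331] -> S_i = 79 + 63*i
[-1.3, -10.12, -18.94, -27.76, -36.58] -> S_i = -1.30 + -8.82*i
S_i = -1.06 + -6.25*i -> [-1.06, -7.31, -13.56, -19.81, -26.06]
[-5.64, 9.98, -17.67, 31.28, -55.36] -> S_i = -5.64*(-1.77)^i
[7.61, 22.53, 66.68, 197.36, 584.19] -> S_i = 7.61*2.96^i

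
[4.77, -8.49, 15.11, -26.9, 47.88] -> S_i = 4.77*(-1.78)^i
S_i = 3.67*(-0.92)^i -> [3.67, -3.38, 3.11, -2.86, 2.63]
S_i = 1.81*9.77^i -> [1.81, 17.68, 172.77, 1687.96, 16491.37]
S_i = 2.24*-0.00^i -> [2.24, -0.0, 0.0, -0.0, 0.0]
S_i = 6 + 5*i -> [6, 11, 16, 21, 26]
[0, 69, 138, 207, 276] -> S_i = 0 + 69*i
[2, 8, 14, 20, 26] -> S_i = 2 + 6*i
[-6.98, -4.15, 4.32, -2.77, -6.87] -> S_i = Random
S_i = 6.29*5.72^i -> [6.29, 35.98, 205.8, 1177.17, 6733.41]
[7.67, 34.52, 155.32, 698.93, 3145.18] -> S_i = 7.67*4.50^i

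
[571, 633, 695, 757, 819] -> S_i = 571 + 62*i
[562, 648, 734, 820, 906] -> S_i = 562 + 86*i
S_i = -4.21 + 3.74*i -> [-4.21, -0.47, 3.27, 7.01, 10.75]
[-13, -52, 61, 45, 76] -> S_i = Random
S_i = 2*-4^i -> [2, -8, 32, -128, 512]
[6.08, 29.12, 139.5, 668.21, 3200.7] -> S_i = 6.08*4.79^i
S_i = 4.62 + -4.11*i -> [4.62, 0.51, -3.6, -7.71, -11.82]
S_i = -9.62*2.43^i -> [-9.62, -23.38, -56.81, -138.04, -335.43]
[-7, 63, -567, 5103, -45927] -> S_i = -7*-9^i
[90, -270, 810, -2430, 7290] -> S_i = 90*-3^i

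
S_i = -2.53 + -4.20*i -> [-2.53, -6.73, -10.93, -15.13, -19.33]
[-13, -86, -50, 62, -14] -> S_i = Random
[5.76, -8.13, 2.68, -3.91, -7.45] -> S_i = Random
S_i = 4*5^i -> [4, 20, 100, 500, 2500]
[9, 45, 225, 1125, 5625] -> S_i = 9*5^i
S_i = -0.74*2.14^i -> [-0.74, -1.58, -3.39, -7.25, -15.52]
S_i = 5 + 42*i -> [5, 47, 89, 131, 173]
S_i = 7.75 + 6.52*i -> [7.75, 14.27, 20.79, 27.31, 33.83]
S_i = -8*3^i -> [-8, -24, -72, -216, -648]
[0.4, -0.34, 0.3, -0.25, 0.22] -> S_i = 0.40*(-0.86)^i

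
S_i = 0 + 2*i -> [0, 2, 4, 6, 8]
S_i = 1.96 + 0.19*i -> [1.96, 2.15, 2.34, 2.53, 2.72]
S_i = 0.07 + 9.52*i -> [0.07, 9.59, 19.11, 28.63, 38.15]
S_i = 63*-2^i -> [63, -126, 252, -504, 1008]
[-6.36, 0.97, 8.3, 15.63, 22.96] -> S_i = -6.36 + 7.33*i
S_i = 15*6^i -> [15, 90, 540, 3240, 19440]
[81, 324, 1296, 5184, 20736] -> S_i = 81*4^i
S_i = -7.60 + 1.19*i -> [-7.6, -6.41, -5.22, -4.03, -2.84]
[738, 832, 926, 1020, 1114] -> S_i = 738 + 94*i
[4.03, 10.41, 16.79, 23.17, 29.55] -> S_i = 4.03 + 6.38*i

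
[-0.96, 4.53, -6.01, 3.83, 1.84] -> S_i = Random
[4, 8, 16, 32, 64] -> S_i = 4*2^i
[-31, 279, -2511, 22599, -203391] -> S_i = -31*-9^i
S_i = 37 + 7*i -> [37, 44, 51, 58, 65]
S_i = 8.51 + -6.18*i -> [8.51, 2.33, -3.85, -10.03, -16.21]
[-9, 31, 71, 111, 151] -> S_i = -9 + 40*i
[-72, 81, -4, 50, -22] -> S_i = Random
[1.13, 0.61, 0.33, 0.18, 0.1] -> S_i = 1.13*0.54^i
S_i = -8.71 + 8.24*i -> [-8.71, -0.47, 7.77, 16.01, 24.25]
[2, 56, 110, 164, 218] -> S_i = 2 + 54*i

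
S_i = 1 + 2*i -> [1, 3, 5, 7, 9]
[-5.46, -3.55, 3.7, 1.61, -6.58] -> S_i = Random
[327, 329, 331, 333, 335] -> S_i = 327 + 2*i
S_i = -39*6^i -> [-39, -234, -1404, -8424, -50544]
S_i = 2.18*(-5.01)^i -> [2.18, -10.92, 54.72, -274.14, 1373.43]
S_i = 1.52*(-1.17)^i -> [1.52, -1.78, 2.08, -2.43, 2.85]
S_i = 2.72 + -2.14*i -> [2.72, 0.58, -1.56, -3.7, -5.84]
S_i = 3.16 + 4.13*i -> [3.16, 7.29, 11.42, 15.55, 19.68]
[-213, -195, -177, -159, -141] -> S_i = -213 + 18*i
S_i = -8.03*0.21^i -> [-8.03, -1.69, -0.35, -0.07, -0.02]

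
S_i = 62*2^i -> [62, 124, 248, 496, 992]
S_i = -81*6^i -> [-81, -486, -2916, -17496, -104976]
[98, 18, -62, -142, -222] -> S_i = 98 + -80*i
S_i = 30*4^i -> [30, 120, 480, 1920, 7680]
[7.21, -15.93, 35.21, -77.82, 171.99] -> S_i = 7.21*(-2.21)^i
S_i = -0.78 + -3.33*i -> [-0.78, -4.11, -7.44, -10.77, -14.1]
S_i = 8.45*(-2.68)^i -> [8.45, -22.65, 60.69, -162.65, 435.91]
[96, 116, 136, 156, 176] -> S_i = 96 + 20*i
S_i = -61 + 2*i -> [-61, -59, -57, -55, -53]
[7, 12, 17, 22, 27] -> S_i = 7 + 5*i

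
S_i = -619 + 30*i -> [-619, -589, -559, -529, -499]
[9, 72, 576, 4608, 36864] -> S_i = 9*8^i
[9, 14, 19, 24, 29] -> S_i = 9 + 5*i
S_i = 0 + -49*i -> [0, -49, -98, -147, -196]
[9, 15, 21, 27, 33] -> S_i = 9 + 6*i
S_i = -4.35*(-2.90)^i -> [-4.35, 12.61, -36.58, 106.09, -307.67]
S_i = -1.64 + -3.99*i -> [-1.64, -5.63, -9.62, -13.61, -17.6]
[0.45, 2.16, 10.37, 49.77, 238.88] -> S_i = 0.45*4.80^i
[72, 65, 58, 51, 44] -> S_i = 72 + -7*i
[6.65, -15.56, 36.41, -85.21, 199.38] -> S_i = 6.65*(-2.34)^i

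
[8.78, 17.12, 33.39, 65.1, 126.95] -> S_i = 8.78*1.95^i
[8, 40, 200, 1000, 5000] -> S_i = 8*5^i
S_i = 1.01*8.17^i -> [1.01, 8.25, 67.42, 550.79, 4499.97]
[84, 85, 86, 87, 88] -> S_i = 84 + 1*i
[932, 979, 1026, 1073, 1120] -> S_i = 932 + 47*i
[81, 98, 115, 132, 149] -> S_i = 81 + 17*i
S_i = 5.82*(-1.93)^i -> [5.82, -11.23, 21.68, -41.84, 80.75]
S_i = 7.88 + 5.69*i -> [7.88, 13.57, 19.26, 24.95, 30.64]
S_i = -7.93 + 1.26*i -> [-7.93, -6.67, -5.41, -4.15, -2.89]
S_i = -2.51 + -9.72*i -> [-2.51, -12.23, -21.95, -31.67, -41.39]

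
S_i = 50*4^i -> [50, 200, 800, 3200, 12800]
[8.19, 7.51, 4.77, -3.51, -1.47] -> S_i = Random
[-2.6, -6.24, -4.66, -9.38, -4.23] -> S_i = Random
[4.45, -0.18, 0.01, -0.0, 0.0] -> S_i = 4.45*(-0.04)^i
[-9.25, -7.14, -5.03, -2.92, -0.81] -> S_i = -9.25 + 2.11*i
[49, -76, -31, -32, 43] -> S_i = Random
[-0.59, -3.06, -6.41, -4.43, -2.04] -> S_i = Random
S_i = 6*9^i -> [6, 54, 486, 4374, 39366]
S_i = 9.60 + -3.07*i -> [9.6, 6.53, 3.46, 0.39, -2.68]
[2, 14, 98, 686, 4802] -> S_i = 2*7^i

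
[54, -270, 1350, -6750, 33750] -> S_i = 54*-5^i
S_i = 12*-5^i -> [12, -60, 300, -1500, 7500]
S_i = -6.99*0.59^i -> [-6.99, -4.12, -2.43, -1.44, -0.85]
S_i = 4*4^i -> [4, 16, 64, 256, 1024]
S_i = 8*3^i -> [8, 24, 72, 216, 648]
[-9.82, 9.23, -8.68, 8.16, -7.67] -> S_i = -9.82*(-0.94)^i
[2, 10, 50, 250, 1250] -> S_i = 2*5^i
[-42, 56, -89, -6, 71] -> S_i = Random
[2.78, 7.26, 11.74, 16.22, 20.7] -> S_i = 2.78 + 4.48*i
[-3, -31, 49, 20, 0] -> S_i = Random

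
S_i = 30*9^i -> [30, 270, 2430, 21870, 196830]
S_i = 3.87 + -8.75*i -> [3.87, -4.88, -13.63, -22.38, -31.13]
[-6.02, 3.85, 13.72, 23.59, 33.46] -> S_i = -6.02 + 9.87*i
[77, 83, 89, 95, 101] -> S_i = 77 + 6*i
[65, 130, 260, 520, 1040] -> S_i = 65*2^i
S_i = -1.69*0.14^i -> [-1.69, -0.24, -0.03, -0.0, -0.0]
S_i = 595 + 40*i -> [595, 635, 675, 715, 755]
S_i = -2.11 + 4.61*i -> [-2.11, 2.5, 7.11, 11.72, 16.33]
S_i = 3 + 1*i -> [3, 4, 5, 6, 7]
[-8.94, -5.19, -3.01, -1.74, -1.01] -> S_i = -8.94*0.58^i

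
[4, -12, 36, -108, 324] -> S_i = 4*-3^i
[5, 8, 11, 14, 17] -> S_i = 5 + 3*i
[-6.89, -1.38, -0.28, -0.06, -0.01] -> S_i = -6.89*0.20^i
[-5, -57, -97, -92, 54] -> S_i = Random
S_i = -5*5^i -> [-5, -25, -125, -625, -3125]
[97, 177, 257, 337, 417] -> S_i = 97 + 80*i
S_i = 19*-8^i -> [19, -152, 1216, -9728, 77824]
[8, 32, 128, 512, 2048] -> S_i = 8*4^i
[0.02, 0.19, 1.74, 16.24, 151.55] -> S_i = 0.02*9.33^i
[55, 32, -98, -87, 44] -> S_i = Random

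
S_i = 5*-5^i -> [5, -25, 125, -625, 3125]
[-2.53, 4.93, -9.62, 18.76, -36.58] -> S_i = -2.53*(-1.95)^i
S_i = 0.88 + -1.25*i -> [0.88, -0.37, -1.62, -2.87, -4.12]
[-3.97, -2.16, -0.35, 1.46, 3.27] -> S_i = -3.97 + 1.81*i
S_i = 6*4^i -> [6, 24, 96, 384, 1536]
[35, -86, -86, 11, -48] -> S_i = Random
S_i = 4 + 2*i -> [4, 6, 8, 10, 12]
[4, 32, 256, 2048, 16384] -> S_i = 4*8^i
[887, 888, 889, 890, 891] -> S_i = 887 + 1*i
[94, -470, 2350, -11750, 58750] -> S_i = 94*-5^i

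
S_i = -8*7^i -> [-8, -56, -392, -2744, -19208]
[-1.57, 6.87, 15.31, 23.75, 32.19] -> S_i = -1.57 + 8.44*i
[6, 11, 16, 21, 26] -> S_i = 6 + 5*i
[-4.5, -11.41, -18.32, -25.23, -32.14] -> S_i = -4.50 + -6.91*i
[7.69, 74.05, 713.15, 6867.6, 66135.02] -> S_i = 7.69*9.63^i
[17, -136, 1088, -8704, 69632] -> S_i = 17*-8^i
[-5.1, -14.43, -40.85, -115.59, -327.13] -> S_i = -5.10*2.83^i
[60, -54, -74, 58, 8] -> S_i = Random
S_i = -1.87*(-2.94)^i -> [-1.87, 5.5, -16.16, 47.52, -139.71]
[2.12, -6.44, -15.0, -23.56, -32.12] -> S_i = 2.12 + -8.56*i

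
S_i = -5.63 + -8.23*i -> [-5.63, -13.86, -22.09, -30.32, -38.55]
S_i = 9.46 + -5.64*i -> [9.46, 3.82, -1.82, -7.46, -13.1]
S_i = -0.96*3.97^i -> [-0.96, -3.81, -15.13, -60.07, -238.47]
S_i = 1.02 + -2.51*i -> [1.02, -1.49, -4.0, -6.51, -9.02]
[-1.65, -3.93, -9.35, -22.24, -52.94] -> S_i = -1.65*2.38^i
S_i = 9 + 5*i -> [9, 14, 19, 24, 29]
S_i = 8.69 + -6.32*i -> [8.69, 2.37, -3.95, -10.27, -16.59]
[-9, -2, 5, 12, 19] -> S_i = -9 + 7*i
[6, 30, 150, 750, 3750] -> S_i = 6*5^i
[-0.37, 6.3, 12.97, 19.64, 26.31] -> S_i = -0.37 + 6.67*i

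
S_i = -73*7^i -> [-73, -511, -3577, -25039, -175273]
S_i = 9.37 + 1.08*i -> [9.37, 10.45, 11.53, 12.61, 13.69]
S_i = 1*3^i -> [1, 3, 9, 27, 81]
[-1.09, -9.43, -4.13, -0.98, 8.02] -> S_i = Random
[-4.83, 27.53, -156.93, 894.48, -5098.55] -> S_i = -4.83*(-5.70)^i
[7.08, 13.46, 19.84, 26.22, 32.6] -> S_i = 7.08 + 6.38*i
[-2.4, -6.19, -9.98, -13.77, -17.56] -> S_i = -2.40 + -3.79*i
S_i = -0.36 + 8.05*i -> [-0.36, 7.69, 15.74, 23.79, 31.84]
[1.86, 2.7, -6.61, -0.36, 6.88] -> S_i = Random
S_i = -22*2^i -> [-22, -44, -88, -176, -352]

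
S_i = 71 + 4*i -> [71, 75, 79, 83, 87]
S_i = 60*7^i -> [60, 420, 2940, 20580, 144060]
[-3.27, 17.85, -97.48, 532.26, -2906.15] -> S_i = -3.27*(-5.46)^i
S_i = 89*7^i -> [89, 623, 4361, 30527, 213689]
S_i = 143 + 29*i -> [143, 172, 201, 230, 259]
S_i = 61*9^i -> [61, 549, 4941, 44469, 400221]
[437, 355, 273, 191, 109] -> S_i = 437 + -82*i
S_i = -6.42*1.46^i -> [-6.42, -9.37, -13.68, -19.98, -29.17]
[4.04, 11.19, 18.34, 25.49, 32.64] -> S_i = 4.04 + 7.15*i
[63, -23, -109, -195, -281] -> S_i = 63 + -86*i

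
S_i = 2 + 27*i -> [2, 29, 56, 83, 110]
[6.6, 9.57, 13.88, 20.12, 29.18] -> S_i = 6.60*1.45^i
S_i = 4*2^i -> [4, 8, 16, 32, 64]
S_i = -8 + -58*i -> [-8, -66, -124, -182, -240]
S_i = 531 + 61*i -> [531, 592, 653, 714, 775]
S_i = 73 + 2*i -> [73, 75, 77, 79, 81]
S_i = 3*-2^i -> [3, -6, 12, -24, 48]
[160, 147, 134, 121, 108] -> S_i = 160 + -13*i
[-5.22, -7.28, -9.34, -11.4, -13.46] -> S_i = -5.22 + -2.06*i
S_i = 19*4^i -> [19, 76, 304, 1216, 4864]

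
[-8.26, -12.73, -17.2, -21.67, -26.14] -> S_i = -8.26 + -4.47*i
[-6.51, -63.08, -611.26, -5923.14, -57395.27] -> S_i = -6.51*9.69^i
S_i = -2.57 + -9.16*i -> [-2.57, -11.73, -20.89, -30.05, -39.21]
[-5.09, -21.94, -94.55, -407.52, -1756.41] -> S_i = -5.09*4.31^i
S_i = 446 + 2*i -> [446, 448, 450, 452, 454]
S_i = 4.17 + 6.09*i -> [4.17, 10.26, 16.35, 22.44, 28.53]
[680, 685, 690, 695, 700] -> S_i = 680 + 5*i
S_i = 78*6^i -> [78, 468, 2808, 16848, 101088]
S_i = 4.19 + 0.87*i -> [4.19, 5.06, 5.93, 6.8, 7.67]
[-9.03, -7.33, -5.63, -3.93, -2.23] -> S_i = -9.03 + 1.70*i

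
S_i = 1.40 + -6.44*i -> [1.4, -5.04, -11.48, -17.92, -24.36]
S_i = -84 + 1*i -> [-84, -83, -82, -81, -80]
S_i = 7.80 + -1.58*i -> [7.8, 6.22, 4.64, 3.06, 1.48]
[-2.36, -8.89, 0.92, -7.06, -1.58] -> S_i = Random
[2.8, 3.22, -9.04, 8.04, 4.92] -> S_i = Random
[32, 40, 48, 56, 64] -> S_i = 32 + 8*i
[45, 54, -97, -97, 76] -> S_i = Random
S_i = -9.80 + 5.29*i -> [-9.8, -4.51, 0.78, 6.07, 11.36]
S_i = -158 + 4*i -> [-158, -154, -150, -146, -142]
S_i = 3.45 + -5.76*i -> [3.45, -2.31, -8.07, -13.83, -19.59]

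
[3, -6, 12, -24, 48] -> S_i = 3*-2^i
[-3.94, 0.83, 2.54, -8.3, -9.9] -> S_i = Random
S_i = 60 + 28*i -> [60, 88, 116, 144, 172]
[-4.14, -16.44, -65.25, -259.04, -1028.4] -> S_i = -4.14*3.97^i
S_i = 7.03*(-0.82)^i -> [7.03, -5.76, 4.73, -3.88, 3.18]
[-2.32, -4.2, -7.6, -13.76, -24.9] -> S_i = -2.32*1.81^i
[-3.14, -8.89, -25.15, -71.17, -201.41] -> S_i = -3.14*2.83^i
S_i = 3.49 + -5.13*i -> [3.49, -1.64, -6.77, -11.9, -17.03]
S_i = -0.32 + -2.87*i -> [-0.32, -3.19, -6.06, -8.93, -11.8]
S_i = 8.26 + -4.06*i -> [8.26, 4.2, 0.14, -3.92, -7.98]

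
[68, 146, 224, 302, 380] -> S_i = 68 + 78*i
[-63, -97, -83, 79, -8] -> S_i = Random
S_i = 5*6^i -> [5, 30, 180, 1080, 6480]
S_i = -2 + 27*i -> [-2, 25, 52, 79, 106]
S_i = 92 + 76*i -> [92, 168, 244, 320, 396]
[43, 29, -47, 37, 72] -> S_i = Random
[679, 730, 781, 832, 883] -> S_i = 679 + 51*i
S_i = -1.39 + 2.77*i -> [-1.39, 1.38, 4.15, 6.92, 9.69]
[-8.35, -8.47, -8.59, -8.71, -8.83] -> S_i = -8.35 + -0.12*i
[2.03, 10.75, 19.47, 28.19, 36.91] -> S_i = 2.03 + 8.72*i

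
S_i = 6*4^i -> [6, 24, 96, 384, 1536]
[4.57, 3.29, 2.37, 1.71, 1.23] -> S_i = 4.57*0.72^i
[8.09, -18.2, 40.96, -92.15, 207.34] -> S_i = 8.09*(-2.25)^i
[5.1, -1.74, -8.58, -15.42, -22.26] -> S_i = 5.10 + -6.84*i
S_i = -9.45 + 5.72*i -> [-9.45, -3.73, 1.99, 7.71, 13.43]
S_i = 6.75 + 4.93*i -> [6.75, 11.68, 16.61, 21.54, 26.47]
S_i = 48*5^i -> [48, 240, 1200, 6000, 30000]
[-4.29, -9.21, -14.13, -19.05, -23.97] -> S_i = -4.29 + -4.92*i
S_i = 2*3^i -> [2, 6, 18, 54, 162]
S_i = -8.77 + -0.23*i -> [-8.77, -9.0, -9.23, -9.46, -9.69]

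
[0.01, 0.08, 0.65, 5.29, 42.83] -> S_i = 0.01*8.09^i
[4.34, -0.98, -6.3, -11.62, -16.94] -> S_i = 4.34 + -5.32*i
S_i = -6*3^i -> [-6, -18, -54, -162, -486]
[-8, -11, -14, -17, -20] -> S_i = -8 + -3*i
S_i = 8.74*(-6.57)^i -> [8.74, -57.42, 377.26, -2478.61, 16284.44]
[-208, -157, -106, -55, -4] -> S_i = -208 + 51*i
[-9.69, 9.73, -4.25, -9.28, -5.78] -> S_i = Random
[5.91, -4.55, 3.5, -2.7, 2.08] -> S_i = 5.91*(-0.77)^i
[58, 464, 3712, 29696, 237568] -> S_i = 58*8^i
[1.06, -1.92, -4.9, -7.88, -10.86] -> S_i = 1.06 + -2.98*i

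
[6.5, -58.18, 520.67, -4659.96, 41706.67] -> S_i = 6.50*(-8.95)^i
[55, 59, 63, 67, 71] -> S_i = 55 + 4*i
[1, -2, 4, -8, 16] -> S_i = 1*-2^i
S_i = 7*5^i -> [7, 35, 175, 875, 4375]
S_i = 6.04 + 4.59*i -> [6.04, 10.63, 15.22, 19.81, 24.4]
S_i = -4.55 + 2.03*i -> [-4.55, -2.52, -0.49, 1.54, 3.57]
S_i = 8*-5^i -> [8, -40, 200, -1000, 5000]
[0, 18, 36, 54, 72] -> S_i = 0 + 18*i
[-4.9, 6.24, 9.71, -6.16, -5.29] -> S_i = Random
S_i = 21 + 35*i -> [21, 56, 91, 126, 161]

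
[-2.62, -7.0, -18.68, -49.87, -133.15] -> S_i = -2.62*2.67^i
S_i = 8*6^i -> [8, 48, 288, 1728, 10368]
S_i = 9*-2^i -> [9, -18, 36, -72, 144]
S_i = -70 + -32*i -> [-70, -102, -134, -166, -198]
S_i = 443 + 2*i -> [443, 445, 447, 449, 451]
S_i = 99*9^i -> [99, 891, 8019, 72171, 649539]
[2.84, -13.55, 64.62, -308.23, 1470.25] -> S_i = 2.84*(-4.77)^i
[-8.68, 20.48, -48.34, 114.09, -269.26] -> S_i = -8.68*(-2.36)^i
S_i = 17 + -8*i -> [17, 9, 1, -7, -15]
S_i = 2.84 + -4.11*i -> [2.84, -1.27, -5.38, -9.49, -13.6]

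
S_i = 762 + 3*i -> [762, 765, 768, 771, 774]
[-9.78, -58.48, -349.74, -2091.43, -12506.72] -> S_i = -9.78*5.98^i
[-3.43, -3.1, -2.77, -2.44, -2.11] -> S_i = -3.43 + 0.33*i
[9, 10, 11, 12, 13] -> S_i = 9 + 1*i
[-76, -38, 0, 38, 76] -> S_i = -76 + 38*i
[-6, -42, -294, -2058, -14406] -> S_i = -6*7^i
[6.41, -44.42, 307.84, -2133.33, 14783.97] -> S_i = 6.41*(-6.93)^i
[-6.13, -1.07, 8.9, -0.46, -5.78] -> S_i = Random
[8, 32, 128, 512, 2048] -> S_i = 8*4^i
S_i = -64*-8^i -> [-64, 512, -4096, 32768, -262144]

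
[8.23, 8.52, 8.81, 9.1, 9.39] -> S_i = 8.23 + 0.29*i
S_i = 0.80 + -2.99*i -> [0.8, -2.19, -5.18, -8.17, -11.16]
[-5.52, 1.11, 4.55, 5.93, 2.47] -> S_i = Random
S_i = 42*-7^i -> [42, -294, 2058, -14406, 100842]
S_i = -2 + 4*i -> [-2, 2, 6, 10, 14]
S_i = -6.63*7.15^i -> [-6.63, -47.4, -338.94, -2423.44, -17327.57]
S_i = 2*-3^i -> [2, -6, 18, -54, 162]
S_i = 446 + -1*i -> [446, 445, 444, 443, 442]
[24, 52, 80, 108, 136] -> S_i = 24 + 28*i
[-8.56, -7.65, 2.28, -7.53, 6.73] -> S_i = Random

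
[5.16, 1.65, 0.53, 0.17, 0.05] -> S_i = 5.16*0.32^i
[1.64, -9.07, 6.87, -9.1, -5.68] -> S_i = Random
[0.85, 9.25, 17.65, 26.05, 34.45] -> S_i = 0.85 + 8.40*i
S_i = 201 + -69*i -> [201, 132, 63, -6, -75]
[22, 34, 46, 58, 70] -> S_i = 22 + 12*i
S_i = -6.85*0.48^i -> [-6.85, -3.29, -1.58, -0.76, -0.36]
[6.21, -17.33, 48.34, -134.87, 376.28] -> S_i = 6.21*(-2.79)^i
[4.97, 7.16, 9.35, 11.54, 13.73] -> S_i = 4.97 + 2.19*i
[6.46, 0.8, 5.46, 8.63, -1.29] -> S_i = Random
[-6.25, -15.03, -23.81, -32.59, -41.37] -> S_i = -6.25 + -8.78*i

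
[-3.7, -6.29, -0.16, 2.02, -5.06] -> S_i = Random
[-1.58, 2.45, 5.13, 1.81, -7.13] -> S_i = Random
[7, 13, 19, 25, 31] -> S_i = 7 + 6*i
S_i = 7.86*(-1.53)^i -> [7.86, -12.03, 18.4, -28.15, 43.07]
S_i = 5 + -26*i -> [5, -21, -47, -73, -99]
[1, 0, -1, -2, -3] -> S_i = 1 + -1*i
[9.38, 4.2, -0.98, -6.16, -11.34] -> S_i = 9.38 + -5.18*i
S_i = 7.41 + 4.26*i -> [7.41, 11.67, 15.93, 20.19, 24.45]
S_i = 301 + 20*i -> [301, 321, 341, 361, 381]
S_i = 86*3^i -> [86, 258, 774, 2322, 6966]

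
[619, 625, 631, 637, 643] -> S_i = 619 + 6*i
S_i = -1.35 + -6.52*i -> [-1.35, -7.87, -14.39, -20.91, -27.43]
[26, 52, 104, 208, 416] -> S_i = 26*2^i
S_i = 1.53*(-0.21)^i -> [1.53, -0.32, 0.07, -0.01, 0.0]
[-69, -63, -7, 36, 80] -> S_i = Random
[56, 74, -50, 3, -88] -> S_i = Random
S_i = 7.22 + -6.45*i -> [7.22, 0.77, -5.68, -12.13, -18.58]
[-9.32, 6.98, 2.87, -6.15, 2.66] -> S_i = Random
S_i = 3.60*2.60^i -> [3.6, 9.36, 24.34, 63.27, 164.51]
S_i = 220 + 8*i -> [220, 228, 236, 244, 252]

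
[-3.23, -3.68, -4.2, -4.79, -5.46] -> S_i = -3.23*1.14^i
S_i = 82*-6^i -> [82, -492, 2952, -17712, 106272]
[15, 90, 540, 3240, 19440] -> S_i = 15*6^i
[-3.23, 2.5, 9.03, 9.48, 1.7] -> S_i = Random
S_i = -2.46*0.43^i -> [-2.46, -1.06, -0.45, -0.2, -0.08]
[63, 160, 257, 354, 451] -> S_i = 63 + 97*i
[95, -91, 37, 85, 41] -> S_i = Random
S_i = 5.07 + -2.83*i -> [5.07, 2.24, -0.59, -3.42, -6.25]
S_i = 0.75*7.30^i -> [0.75, 5.48, 39.97, 291.76, 2129.87]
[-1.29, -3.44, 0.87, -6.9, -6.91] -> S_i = Random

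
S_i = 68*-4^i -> [68, -272, 1088, -4352, 17408]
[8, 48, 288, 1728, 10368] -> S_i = 8*6^i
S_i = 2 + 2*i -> [2, 4, 6, 8, 10]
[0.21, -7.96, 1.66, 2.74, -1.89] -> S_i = Random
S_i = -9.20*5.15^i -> [-9.2, -47.38, -244.01, -1256.64, -6471.68]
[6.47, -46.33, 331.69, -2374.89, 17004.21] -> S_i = 6.47*(-7.16)^i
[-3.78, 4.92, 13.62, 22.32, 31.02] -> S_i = -3.78 + 8.70*i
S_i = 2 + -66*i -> [2, -64, -130, -196, -262]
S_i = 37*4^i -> [37, 148, 592, 2368, 9472]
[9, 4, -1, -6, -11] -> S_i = 9 + -5*i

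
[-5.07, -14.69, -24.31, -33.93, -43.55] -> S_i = -5.07 + -9.62*i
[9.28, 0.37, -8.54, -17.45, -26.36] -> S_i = 9.28 + -8.91*i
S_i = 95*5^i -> [95, 475, 2375, 11875, 59375]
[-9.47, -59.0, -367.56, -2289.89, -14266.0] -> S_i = -9.47*6.23^i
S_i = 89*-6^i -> [89, -534, 3204, -19224, 115344]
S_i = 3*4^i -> [3, 12, 48, 192, 768]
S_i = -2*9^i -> [-2, -18, -162, -1458, -13122]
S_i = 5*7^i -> [5, 35, 245, 1715, 12005]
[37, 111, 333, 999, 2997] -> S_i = 37*3^i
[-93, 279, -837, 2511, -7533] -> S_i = -93*-3^i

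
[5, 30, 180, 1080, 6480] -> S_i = 5*6^i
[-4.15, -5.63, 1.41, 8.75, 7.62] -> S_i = Random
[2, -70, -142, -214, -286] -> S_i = 2 + -72*i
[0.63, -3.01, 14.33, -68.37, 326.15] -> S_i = 0.63*(-4.77)^i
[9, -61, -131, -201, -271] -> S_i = 9 + -70*i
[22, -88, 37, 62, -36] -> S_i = Random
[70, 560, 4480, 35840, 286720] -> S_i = 70*8^i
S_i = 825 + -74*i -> [825, 751, 677, 603, 529]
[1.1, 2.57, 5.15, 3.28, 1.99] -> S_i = Random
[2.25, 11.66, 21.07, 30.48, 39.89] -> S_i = 2.25 + 9.41*i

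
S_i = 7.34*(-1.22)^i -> [7.34, -8.95, 10.92, -13.33, 16.26]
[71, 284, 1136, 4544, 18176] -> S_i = 71*4^i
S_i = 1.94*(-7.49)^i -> [1.94, -14.53, 108.83, -815.17, 6105.61]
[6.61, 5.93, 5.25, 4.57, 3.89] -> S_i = 6.61 + -0.68*i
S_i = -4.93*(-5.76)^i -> [-4.93, 28.4, -163.57, 942.14, -5426.71]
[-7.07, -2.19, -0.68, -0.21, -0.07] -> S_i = -7.07*0.31^i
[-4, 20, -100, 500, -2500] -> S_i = -4*-5^i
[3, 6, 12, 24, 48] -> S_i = 3*2^i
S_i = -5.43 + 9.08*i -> [-5.43, 3.65, 12.73, 21.81, 30.89]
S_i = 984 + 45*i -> [984, 1029, 1074, 1119, 1164]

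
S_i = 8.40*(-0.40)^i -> [8.4, -3.36, 1.34, -0.54, 0.22]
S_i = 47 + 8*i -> [47, 55, 63, 71, 79]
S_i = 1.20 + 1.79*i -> [1.2, 2.99, 4.78, 6.57, 8.36]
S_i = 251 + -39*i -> [251, 212, 173, 134, 95]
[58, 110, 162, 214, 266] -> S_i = 58 + 52*i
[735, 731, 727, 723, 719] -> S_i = 735 + -4*i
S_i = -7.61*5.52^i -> [-7.61, -42.01, -231.88, -1279.98, -7065.47]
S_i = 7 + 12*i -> [7, 19, 31, 43, 55]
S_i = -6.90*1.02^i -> [-6.9, -7.04, -7.18, -7.32, -7.47]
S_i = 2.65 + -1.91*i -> [2.65, 0.74, -1.17, -3.08, -4.99]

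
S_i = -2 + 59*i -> [-2, 57, 116, 175, 234]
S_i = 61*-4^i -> [61, -244, 976, -3904, 15616]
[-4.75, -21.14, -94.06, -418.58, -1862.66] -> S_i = -4.75*4.45^i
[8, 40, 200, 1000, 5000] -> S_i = 8*5^i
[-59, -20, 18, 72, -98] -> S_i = Random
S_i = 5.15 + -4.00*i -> [5.15, 1.15, -2.85, -6.85, -10.85]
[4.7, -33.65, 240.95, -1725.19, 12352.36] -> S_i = 4.70*(-7.16)^i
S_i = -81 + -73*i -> [-81, -154, -227, -300, -373]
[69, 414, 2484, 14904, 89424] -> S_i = 69*6^i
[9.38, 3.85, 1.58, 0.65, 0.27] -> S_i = 9.38*0.41^i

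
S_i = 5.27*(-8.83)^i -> [5.27, -46.53, 410.9, -3628.21, 32037.12]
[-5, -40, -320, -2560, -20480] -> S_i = -5*8^i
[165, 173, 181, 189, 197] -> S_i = 165 + 8*i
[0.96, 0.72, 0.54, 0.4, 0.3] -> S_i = 0.96*0.75^i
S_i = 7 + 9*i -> [7, 16, 25, 34, 43]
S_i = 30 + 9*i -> [30, 39, 48, 57, 66]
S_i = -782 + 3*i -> [-782, -779, -776, -773, -770]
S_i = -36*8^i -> [-36, -288, -2304, -18432, -147456]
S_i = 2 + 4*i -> [2, 6, 10, 14, 18]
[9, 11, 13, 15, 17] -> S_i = 9 + 2*i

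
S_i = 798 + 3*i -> [798, 801, 804, 807, 810]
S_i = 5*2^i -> [5, 10, 20, 40, 80]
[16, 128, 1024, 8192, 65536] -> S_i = 16*8^i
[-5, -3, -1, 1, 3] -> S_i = -5 + 2*i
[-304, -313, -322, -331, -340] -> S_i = -304 + -9*i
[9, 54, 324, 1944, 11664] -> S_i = 9*6^i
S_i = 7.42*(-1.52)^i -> [7.42, -11.28, 17.14, -26.06, 39.61]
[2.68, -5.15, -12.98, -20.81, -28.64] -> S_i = 2.68 + -7.83*i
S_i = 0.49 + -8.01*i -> [0.49, -7.52, -15.53, -23.54, -31.55]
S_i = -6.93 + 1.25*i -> [-6.93, -5.68, -4.43, -3.18, -1.93]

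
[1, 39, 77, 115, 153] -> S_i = 1 + 38*i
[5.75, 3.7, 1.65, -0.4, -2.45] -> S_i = 5.75 + -2.05*i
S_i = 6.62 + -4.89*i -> [6.62, 1.73, -3.16, -8.05, -12.94]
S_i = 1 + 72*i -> [1, 73, 145, 217, 289]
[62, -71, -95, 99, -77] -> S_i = Random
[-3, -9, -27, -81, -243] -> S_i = -3*3^i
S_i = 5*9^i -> [5, 45, 405, 3645, 32805]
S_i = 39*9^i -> [39, 351, 3159, 28431, 255879]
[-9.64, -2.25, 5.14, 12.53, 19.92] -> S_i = -9.64 + 7.39*i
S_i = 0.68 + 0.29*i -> [0.68, 0.97, 1.26, 1.55, 1.84]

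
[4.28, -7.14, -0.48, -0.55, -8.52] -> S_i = Random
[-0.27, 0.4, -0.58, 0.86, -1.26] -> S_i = -0.27*(-1.47)^i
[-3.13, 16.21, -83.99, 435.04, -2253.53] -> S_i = -3.13*(-5.18)^i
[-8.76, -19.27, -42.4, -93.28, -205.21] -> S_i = -8.76*2.20^i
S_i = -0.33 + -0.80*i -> [-0.33, -1.13, -1.93, -2.73, -3.53]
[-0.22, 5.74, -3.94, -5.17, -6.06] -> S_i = Random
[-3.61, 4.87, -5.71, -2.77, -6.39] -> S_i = Random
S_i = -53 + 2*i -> [-53, -51, -49, -47, -45]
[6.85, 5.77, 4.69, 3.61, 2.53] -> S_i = 6.85 + -1.08*i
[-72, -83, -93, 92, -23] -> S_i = Random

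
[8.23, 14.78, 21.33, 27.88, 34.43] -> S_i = 8.23 + 6.55*i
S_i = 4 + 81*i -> [4, 85, 166, 247, 328]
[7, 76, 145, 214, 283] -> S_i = 7 + 69*i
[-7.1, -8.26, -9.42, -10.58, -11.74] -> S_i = -7.10 + -1.16*i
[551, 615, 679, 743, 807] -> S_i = 551 + 64*i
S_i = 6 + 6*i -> [6, 12, 18, 24, 30]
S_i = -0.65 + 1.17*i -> [-0.65, 0.52, 1.69, 2.86, 4.03]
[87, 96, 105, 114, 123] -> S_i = 87 + 9*i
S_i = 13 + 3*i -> [13, 16, 19, 22, 25]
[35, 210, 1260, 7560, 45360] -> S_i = 35*6^i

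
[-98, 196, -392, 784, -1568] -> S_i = -98*-2^i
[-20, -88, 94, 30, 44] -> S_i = Random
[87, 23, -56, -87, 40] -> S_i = Random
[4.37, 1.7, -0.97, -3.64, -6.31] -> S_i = 4.37 + -2.67*i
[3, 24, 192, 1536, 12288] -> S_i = 3*8^i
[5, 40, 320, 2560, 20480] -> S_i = 5*8^i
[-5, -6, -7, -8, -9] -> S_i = -5 + -1*i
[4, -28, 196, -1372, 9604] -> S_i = 4*-7^i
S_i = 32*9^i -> [32, 288, 2592, 23328, 209952]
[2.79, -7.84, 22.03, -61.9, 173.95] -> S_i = 2.79*(-2.81)^i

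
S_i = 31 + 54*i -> [31, 85, 139, 193, 247]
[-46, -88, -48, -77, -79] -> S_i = Random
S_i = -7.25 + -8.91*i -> [-7.25, -16.16, -25.07, -33.98, -42.89]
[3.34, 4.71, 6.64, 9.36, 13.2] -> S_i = 3.34*1.41^i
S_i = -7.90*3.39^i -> [-7.9, -26.78, -90.79, -307.77, -1043.34]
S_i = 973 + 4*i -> [973, 977, 981, 985, 989]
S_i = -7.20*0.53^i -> [-7.2, -3.82, -2.02, -1.07, -0.57]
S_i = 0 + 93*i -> [0, 93, 186, 279, 372]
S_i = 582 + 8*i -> [582, 590, 598, 606, 614]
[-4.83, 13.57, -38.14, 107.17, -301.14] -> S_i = -4.83*(-2.81)^i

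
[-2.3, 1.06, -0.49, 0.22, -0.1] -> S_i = -2.30*(-0.46)^i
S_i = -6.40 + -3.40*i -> [-6.4, -9.8, -13.2, -16.6, -20.0]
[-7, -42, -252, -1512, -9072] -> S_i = -7*6^i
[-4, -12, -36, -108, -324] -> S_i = -4*3^i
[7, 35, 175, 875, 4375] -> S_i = 7*5^i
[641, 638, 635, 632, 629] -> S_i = 641 + -3*i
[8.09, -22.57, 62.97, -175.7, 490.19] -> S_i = 8.09*(-2.79)^i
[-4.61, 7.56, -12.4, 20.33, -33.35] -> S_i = -4.61*(-1.64)^i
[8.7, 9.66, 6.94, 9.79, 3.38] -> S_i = Random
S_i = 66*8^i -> [66, 528, 4224, 33792, 270336]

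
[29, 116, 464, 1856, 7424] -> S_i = 29*4^i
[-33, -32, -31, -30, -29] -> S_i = -33 + 1*i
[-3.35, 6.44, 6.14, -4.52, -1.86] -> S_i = Random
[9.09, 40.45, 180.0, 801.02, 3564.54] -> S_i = 9.09*4.45^i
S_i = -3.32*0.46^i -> [-3.32, -1.53, -0.7, -0.32, -0.15]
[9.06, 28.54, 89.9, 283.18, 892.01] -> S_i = 9.06*3.15^i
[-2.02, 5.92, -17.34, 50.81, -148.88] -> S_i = -2.02*(-2.93)^i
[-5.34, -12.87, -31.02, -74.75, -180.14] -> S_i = -5.34*2.41^i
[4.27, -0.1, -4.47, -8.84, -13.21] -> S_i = 4.27 + -4.37*i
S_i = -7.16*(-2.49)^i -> [-7.16, 17.83, -44.39, 110.54, -275.24]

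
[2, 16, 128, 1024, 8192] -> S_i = 2*8^i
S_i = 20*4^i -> [20, 80, 320, 1280, 5120]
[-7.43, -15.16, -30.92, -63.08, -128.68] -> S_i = -7.43*2.04^i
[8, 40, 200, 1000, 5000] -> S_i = 8*5^i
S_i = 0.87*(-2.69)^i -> [0.87, -2.34, 6.3, -16.93, 45.55]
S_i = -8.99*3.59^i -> [-8.99, -32.27, -115.86, -415.95, -1493.27]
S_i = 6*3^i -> [6, 18, 54, 162, 486]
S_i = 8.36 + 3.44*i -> [8.36, 11.8, 15.24, 18.68, 22.12]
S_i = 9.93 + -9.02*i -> [9.93, 0.91, -8.11, -17.13, -26.15]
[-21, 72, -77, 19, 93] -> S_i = Random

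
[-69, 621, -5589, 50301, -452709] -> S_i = -69*-9^i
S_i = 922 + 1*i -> [922, 923, 924, 925, 926]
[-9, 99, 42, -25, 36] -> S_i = Random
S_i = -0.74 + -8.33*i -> [-0.74, -9.07, -17.4, -25.73, -34.06]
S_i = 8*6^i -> [8, 48, 288, 1728, 10368]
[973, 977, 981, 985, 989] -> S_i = 973 + 4*i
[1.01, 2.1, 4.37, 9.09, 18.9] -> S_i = 1.01*2.08^i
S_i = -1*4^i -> [-1, -4, -16, -64, -256]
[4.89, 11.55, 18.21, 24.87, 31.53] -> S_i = 4.89 + 6.66*i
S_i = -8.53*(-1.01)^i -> [-8.53, 8.62, -8.7, 8.79, -8.88]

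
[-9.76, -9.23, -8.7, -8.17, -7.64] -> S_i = -9.76 + 0.53*i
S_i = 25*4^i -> [25, 100, 400, 1600, 6400]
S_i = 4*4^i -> [4, 16, 64, 256, 1024]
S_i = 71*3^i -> [71, 213, 639, 1917, 5751]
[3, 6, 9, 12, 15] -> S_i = 3 + 3*i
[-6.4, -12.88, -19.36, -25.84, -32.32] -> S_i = -6.40 + -6.48*i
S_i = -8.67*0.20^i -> [-8.67, -1.73, -0.35, -0.07, -0.01]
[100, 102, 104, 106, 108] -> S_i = 100 + 2*i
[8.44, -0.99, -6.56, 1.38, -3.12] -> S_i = Random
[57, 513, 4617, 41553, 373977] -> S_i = 57*9^i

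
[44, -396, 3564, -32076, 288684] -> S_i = 44*-9^i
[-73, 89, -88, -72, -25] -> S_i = Random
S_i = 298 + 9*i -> [298, 307, 316, 325, 334]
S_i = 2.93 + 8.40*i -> [2.93, 11.33, 19.73, 28.13, 36.53]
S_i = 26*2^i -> [26, 52, 104, 208, 416]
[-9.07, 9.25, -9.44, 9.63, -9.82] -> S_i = -9.07*(-1.02)^i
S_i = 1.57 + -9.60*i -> [1.57, -8.03, -17.63, -27.23, -36.83]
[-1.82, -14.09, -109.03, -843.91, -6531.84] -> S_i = -1.82*7.74^i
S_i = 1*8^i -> [1, 8, 64, 512, 4096]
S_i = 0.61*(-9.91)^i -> [0.61, -6.05, 59.91, -593.68, 5883.35]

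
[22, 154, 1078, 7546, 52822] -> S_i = 22*7^i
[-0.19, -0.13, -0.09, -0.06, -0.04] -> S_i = -0.19*0.68^i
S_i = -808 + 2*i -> [-808, -806, -804, -802, -800]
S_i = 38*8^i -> [38, 304, 2432, 19456, 155648]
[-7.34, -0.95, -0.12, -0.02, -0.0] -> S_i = -7.34*0.13^i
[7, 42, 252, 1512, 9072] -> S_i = 7*6^i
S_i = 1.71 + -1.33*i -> [1.71, 0.38, -0.95, -2.28, -3.61]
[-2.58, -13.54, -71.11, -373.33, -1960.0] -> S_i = -2.58*5.25^i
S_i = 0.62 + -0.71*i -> [0.62, -0.09, -0.8, -1.51, -2.22]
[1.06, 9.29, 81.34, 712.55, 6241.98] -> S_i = 1.06*8.76^i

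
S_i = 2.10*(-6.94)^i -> [2.1, -14.57, 101.14, -701.94, 4871.44]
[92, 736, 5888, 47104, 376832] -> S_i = 92*8^i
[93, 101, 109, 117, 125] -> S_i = 93 + 8*i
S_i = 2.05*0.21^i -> [2.05, 0.43, 0.09, 0.02, 0.0]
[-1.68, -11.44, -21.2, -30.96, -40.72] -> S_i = -1.68 + -9.76*i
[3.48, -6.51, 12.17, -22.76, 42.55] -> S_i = 3.48*(-1.87)^i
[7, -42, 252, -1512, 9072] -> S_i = 7*-6^i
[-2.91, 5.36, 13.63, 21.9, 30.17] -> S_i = -2.91 + 8.27*i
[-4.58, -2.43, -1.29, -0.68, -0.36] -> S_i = -4.58*0.53^i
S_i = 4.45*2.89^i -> [4.45, 12.86, 37.17, 107.41, 310.42]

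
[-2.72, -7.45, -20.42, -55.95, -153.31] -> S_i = -2.72*2.74^i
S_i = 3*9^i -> [3, 27, 243, 2187, 19683]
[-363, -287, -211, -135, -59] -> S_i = -363 + 76*i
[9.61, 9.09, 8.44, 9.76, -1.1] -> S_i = Random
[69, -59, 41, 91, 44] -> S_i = Random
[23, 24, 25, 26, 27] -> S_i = 23 + 1*i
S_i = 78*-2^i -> [78, -156, 312, -624, 1248]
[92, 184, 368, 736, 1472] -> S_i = 92*2^i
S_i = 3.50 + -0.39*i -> [3.5, 3.11, 2.72, 2.33, 1.94]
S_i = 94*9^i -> [94, 846, 7614, 68526, 616734]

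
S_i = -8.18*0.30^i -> [-8.18, -2.45, -0.74, -0.22, -0.07]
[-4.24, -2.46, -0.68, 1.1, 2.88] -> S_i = -4.24 + 1.78*i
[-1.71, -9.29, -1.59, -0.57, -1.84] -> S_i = Random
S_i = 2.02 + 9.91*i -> [2.02, 11.93, 21.84, 31.75, 41.66]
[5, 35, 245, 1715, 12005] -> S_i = 5*7^i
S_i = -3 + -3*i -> [-3, -6, -9, -12, -15]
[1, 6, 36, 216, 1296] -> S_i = 1*6^i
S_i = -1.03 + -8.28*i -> [-1.03, -9.31, -17.59, -25.87, -34.15]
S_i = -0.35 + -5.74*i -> [-0.35, -6.09, -11.83, -17.57, -23.31]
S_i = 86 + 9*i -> [86, 95, 104, 113, 122]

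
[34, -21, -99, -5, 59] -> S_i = Random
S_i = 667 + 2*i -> [667, 669, 671, 673, 675]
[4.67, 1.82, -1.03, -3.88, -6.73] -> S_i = 4.67 + -2.85*i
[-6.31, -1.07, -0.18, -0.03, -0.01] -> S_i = -6.31*0.17^i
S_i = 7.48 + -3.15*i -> [7.48, 4.33, 1.18, -1.97, -5.12]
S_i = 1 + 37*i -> [1, 38, 75, 112, 149]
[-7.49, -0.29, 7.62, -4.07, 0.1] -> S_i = Random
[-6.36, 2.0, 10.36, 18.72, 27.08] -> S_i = -6.36 + 8.36*i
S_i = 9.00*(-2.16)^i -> [9.0, -19.44, 41.99, -90.7, 195.91]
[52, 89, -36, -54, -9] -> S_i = Random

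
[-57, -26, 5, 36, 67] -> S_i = -57 + 31*i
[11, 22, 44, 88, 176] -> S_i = 11*2^i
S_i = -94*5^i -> [-94, -470, -2350, -11750, -58750]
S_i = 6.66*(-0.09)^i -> [6.66, -0.6, 0.05, -0.0, 0.0]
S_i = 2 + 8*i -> [2, 10, 18, 26, 34]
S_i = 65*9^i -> [65, 585, 5265, 47385, 426465]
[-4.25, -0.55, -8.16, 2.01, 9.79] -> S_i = Random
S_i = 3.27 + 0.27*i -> [3.27, 3.54, 3.81, 4.08, 4.35]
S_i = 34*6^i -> [34, 204, 1224, 7344, 44064]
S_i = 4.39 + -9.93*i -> [4.39, -5.54, -15.47, -25.4, -35.33]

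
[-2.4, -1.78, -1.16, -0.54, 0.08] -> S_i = -2.40 + 0.62*i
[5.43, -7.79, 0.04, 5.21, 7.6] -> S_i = Random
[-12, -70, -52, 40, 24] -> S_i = Random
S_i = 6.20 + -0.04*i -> [6.2, 6.16, 6.12, 6.08, 6.04]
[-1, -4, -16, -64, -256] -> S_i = -1*4^i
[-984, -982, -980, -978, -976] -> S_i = -984 + 2*i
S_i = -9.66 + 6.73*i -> [-9.66, -2.93, 3.8, 10.53, 17.26]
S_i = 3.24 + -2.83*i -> [3.24, 0.41, -2.42, -5.25, -8.08]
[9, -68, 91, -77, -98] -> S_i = Random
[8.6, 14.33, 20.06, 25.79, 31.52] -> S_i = 8.60 + 5.73*i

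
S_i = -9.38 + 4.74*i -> [-9.38, -4.64, 0.1, 4.84, 9.58]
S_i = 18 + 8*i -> [18, 26, 34, 42, 50]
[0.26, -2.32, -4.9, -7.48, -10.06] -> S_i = 0.26 + -2.58*i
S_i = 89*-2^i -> [89, -178, 356, -712, 1424]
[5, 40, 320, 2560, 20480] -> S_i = 5*8^i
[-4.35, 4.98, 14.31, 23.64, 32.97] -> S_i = -4.35 + 9.33*i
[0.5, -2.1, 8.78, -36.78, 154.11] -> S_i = 0.50*(-4.19)^i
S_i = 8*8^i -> [8, 64, 512, 4096, 32768]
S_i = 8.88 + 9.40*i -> [8.88, 18.28, 27.68, 37.08, 46.48]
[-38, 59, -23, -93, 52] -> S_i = Random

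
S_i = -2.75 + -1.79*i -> [-2.75, -4.54, -6.33, -8.12, -9.91]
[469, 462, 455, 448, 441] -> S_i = 469 + -7*i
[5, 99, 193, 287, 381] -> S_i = 5 + 94*i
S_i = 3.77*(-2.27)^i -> [3.77, -8.56, 19.43, -44.1, 100.1]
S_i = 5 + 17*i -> [5, 22, 39, 56, 73]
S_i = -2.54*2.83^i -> [-2.54, -7.19, -20.34, -57.57, -162.92]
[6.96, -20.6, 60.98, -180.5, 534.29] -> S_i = 6.96*(-2.96)^i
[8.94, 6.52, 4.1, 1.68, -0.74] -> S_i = 8.94 + -2.42*i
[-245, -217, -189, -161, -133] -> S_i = -245 + 28*i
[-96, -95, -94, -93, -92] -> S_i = -96 + 1*i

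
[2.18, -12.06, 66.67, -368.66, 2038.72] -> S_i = 2.18*(-5.53)^i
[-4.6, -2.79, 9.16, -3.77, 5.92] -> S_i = Random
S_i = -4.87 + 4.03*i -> [-4.87, -0.84, 3.19, 7.22, 11.25]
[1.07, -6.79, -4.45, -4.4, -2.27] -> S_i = Random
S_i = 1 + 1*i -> [1, 2, 3, 4, 5]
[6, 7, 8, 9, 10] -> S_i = 6 + 1*i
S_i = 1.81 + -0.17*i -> [1.81, 1.64, 1.47, 1.3, 1.13]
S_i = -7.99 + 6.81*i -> [-7.99, -1.18, 5.63, 12.44, 19.25]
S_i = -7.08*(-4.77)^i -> [-7.08, 33.77, -161.09, 768.4, -3665.28]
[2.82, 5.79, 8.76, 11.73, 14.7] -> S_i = 2.82 + 2.97*i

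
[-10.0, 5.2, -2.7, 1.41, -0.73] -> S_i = -10.00*(-0.52)^i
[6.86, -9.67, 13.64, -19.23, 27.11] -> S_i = 6.86*(-1.41)^i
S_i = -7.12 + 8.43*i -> [-7.12, 1.31, 9.74, 18.17, 26.6]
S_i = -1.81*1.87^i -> [-1.81, -3.38, -6.33, -11.84, -22.13]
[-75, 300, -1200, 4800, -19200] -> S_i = -75*-4^i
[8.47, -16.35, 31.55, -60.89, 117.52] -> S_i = 8.47*(-1.93)^i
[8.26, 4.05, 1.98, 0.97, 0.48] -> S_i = 8.26*0.49^i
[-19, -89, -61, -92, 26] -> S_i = Random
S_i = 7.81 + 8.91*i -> [7.81, 16.72, 25.63, 34.54, 43.45]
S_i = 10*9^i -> [10, 90, 810, 7290, 65610]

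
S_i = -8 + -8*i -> [-8, -16, -24, -32, -40]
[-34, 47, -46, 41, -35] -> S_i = Random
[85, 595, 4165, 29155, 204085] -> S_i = 85*7^i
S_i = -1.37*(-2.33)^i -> [-1.37, 3.19, -7.44, 17.33, -40.38]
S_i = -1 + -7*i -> [-1, -8, -15, -22, -29]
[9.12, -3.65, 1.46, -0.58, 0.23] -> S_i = 9.12*(-0.40)^i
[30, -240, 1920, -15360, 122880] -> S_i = 30*-8^i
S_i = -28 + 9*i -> [-28, -19, -10, -1, 8]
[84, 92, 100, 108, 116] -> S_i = 84 + 8*i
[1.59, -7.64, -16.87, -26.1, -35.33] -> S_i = 1.59 + -9.23*i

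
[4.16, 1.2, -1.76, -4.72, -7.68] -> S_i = 4.16 + -2.96*i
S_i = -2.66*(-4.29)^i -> [-2.66, 11.41, -48.95, 210.02, -900.97]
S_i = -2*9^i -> [-2, -18, -162, -1458, -13122]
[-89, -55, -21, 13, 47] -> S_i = -89 + 34*i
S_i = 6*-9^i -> [6, -54, 486, -4374, 39366]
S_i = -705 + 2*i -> [-705, -703, -701, -699, -697]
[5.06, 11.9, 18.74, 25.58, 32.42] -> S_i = 5.06 + 6.84*i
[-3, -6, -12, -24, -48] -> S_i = -3*2^i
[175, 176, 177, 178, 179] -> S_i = 175 + 1*i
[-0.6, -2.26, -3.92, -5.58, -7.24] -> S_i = -0.60 + -1.66*i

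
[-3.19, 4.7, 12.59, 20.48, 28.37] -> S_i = -3.19 + 7.89*i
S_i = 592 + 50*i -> [592, 642, 692, 742, 792]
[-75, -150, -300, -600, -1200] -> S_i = -75*2^i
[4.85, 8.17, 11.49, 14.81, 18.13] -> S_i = 4.85 + 3.32*i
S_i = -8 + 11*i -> [-8, 3, 14, 25, 36]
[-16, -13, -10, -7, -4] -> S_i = -16 + 3*i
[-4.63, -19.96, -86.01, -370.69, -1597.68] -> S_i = -4.63*4.31^i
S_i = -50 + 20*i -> [-50, -30, -10, 10, 30]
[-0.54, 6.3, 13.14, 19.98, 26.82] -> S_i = -0.54 + 6.84*i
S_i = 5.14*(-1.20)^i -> [5.14, -6.17, 7.4, -8.88, 10.66]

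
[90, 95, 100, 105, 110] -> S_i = 90 + 5*i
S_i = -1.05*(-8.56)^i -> [-1.05, 8.99, -76.94, 658.58, -5637.47]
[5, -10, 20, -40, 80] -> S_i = 5*-2^i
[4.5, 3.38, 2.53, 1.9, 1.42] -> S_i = 4.50*0.75^i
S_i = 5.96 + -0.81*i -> [5.96, 5.15, 4.34, 3.53, 2.72]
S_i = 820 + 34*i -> [820, 854, 888, 922, 956]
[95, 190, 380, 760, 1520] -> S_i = 95*2^i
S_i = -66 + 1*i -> [-66, -65, -64, -63, -62]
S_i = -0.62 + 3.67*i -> [-0.62, 3.05, 6.72, 10.39, 14.06]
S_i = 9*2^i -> [9, 18, 36, 72, 144]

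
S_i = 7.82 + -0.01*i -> [7.82, 7.81, 7.8, 7.79, 7.78]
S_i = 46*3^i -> [46, 138, 414, 1242, 3726]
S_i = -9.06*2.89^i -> [-9.06, -26.18, -75.67, -218.69, -632.0]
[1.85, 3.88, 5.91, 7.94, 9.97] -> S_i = 1.85 + 2.03*i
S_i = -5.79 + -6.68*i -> [-5.79, -12.47, -19.15, -25.83, -32.51]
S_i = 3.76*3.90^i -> [3.76, 14.66, 57.19, 223.04, 869.85]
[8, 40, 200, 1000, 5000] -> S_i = 8*5^i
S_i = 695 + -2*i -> [695, 693, 691, 689, 687]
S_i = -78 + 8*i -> [-78, -70, -62, -54, -46]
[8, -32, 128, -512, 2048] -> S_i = 8*-4^i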